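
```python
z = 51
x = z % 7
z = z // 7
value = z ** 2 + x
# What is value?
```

Answer: 51

Derivation:
Trace (tracking value):
z = 51  # -> z = 51
x = z % 7  # -> x = 2
z = z // 7  # -> z = 7
value = z ** 2 + x  # -> value = 51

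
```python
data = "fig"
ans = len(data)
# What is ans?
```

Trace (tracking ans):
data = 'fig'  # -> data = 'fig'
ans = len(data)  # -> ans = 3

Answer: 3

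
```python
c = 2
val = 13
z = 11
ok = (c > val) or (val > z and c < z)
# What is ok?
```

Answer: True

Derivation:
Trace (tracking ok):
c = 2  # -> c = 2
val = 13  # -> val = 13
z = 11  # -> z = 11
ok = c > val or (val > z and c < z)  # -> ok = True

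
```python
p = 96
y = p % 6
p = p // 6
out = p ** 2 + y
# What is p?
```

Trace (tracking p):
p = 96  # -> p = 96
y = p % 6  # -> y = 0
p = p // 6  # -> p = 16
out = p ** 2 + y  # -> out = 256

Answer: 16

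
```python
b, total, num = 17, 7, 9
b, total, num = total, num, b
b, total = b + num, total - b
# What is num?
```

Answer: 17

Derivation:
Trace (tracking num):
b, total, num = (17, 7, 9)  # -> b = 17, total = 7, num = 9
b, total, num = (total, num, b)  # -> b = 7, total = 9, num = 17
b, total = (b + num, total - b)  # -> b = 24, total = 2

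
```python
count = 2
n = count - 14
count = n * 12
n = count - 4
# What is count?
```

Trace (tracking count):
count = 2  # -> count = 2
n = count - 14  # -> n = -12
count = n * 12  # -> count = -144
n = count - 4  # -> n = -148

Answer: -144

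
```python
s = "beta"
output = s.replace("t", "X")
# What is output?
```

Trace (tracking output):
s = 'beta'  # -> s = 'beta'
output = s.replace('t', 'X')  # -> output = 'beXa'

Answer: 'beXa'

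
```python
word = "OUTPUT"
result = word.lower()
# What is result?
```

Answer: 'output'

Derivation:
Trace (tracking result):
word = 'OUTPUT'  # -> word = 'OUTPUT'
result = word.lower()  # -> result = 'output'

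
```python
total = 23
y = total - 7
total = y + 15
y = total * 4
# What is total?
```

Answer: 31

Derivation:
Trace (tracking total):
total = 23  # -> total = 23
y = total - 7  # -> y = 16
total = y + 15  # -> total = 31
y = total * 4  # -> y = 124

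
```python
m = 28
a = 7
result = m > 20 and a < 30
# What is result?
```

Trace (tracking result):
m = 28  # -> m = 28
a = 7  # -> a = 7
result = m > 20 and a < 30  # -> result = True

Answer: True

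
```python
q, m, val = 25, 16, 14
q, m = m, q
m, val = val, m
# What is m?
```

Answer: 14

Derivation:
Trace (tracking m):
q, m, val = (25, 16, 14)  # -> q = 25, m = 16, val = 14
q, m = (m, q)  # -> q = 16, m = 25
m, val = (val, m)  # -> m = 14, val = 25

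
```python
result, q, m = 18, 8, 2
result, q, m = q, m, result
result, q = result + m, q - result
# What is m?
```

Answer: 18

Derivation:
Trace (tracking m):
result, q, m = (18, 8, 2)  # -> result = 18, q = 8, m = 2
result, q, m = (q, m, result)  # -> result = 8, q = 2, m = 18
result, q = (result + m, q - result)  # -> result = 26, q = -6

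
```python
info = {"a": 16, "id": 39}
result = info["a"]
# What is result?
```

Answer: 16

Derivation:
Trace (tracking result):
info = {'a': 16, 'id': 39}  # -> info = {'a': 16, 'id': 39}
result = info['a']  # -> result = 16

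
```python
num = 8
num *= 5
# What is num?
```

Answer: 40

Derivation:
Trace (tracking num):
num = 8  # -> num = 8
num *= 5  # -> num = 40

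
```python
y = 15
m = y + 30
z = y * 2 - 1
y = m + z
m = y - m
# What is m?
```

Trace (tracking m):
y = 15  # -> y = 15
m = y + 30  # -> m = 45
z = y * 2 - 1  # -> z = 29
y = m + z  # -> y = 74
m = y - m  # -> m = 29

Answer: 29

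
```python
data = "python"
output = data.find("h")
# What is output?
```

Trace (tracking output):
data = 'python'  # -> data = 'python'
output = data.find('h')  # -> output = 3

Answer: 3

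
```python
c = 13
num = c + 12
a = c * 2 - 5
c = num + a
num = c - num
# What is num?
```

Trace (tracking num):
c = 13  # -> c = 13
num = c + 12  # -> num = 25
a = c * 2 - 5  # -> a = 21
c = num + a  # -> c = 46
num = c - num  # -> num = 21

Answer: 21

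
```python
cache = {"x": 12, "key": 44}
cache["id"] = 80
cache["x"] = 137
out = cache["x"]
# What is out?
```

Trace (tracking out):
cache = {'x': 12, 'key': 44}  # -> cache = {'x': 12, 'key': 44}
cache['id'] = 80  # -> cache = {'x': 12, 'key': 44, 'id': 80}
cache['x'] = 137  # -> cache = {'x': 137, 'key': 44, 'id': 80}
out = cache['x']  # -> out = 137

Answer: 137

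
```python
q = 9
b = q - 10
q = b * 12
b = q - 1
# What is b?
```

Trace (tracking b):
q = 9  # -> q = 9
b = q - 10  # -> b = -1
q = b * 12  # -> q = -12
b = q - 1  # -> b = -13

Answer: -13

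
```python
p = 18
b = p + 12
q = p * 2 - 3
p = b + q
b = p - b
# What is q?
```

Answer: 33

Derivation:
Trace (tracking q):
p = 18  # -> p = 18
b = p + 12  # -> b = 30
q = p * 2 - 3  # -> q = 33
p = b + q  # -> p = 63
b = p - b  # -> b = 33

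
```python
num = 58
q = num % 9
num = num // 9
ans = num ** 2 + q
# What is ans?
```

Trace (tracking ans):
num = 58  # -> num = 58
q = num % 9  # -> q = 4
num = num // 9  # -> num = 6
ans = num ** 2 + q  # -> ans = 40

Answer: 40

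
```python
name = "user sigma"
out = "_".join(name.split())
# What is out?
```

Trace (tracking out):
name = 'user sigma'  # -> name = 'user sigma'
out = '_'.join(name.split())  # -> out = 'user_sigma'

Answer: 'user_sigma'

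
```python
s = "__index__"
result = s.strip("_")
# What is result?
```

Answer: 'index'

Derivation:
Trace (tracking result):
s = '__index__'  # -> s = '__index__'
result = s.strip('_')  # -> result = 'index'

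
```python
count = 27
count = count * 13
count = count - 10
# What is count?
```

Trace (tracking count):
count = 27  # -> count = 27
count = count * 13  # -> count = 351
count = count - 10  # -> count = 341

Answer: 341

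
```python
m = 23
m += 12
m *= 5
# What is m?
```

Trace (tracking m):
m = 23  # -> m = 23
m += 12  # -> m = 35
m *= 5  # -> m = 175

Answer: 175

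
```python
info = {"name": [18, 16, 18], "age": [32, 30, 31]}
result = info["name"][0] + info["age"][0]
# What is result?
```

Trace (tracking result):
info = {'name': [18, 16, 18], 'age': [32, 30, 31]}  # -> info = {'name': [18, 16, 18], 'age': [32, 30, 31]}
result = info['name'][0] + info['age'][0]  # -> result = 50

Answer: 50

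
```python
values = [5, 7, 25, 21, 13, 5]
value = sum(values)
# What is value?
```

Trace (tracking value):
values = [5, 7, 25, 21, 13, 5]  # -> values = [5, 7, 25, 21, 13, 5]
value = sum(values)  # -> value = 76

Answer: 76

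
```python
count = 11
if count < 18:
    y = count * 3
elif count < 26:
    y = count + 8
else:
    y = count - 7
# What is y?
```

Answer: 33

Derivation:
Trace (tracking y):
count = 11  # -> count = 11
if count < 18:  # condition is True
    y = count * 3  # -> y = 33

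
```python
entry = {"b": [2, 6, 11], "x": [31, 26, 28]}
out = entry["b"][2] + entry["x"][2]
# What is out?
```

Answer: 39

Derivation:
Trace (tracking out):
entry = {'b': [2, 6, 11], 'x': [31, 26, 28]}  # -> entry = {'b': [2, 6, 11], 'x': [31, 26, 28]}
out = entry['b'][2] + entry['x'][2]  # -> out = 39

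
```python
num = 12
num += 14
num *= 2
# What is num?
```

Trace (tracking num):
num = 12  # -> num = 12
num += 14  # -> num = 26
num *= 2  # -> num = 52

Answer: 52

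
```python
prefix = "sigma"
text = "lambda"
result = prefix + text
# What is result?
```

Answer: 'sigmalambda'

Derivation:
Trace (tracking result):
prefix = 'sigma'  # -> prefix = 'sigma'
text = 'lambda'  # -> text = 'lambda'
result = prefix + text  # -> result = 'sigmalambda'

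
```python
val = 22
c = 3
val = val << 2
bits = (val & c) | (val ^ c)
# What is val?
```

Trace (tracking val):
val = 22  # -> val = 22
c = 3  # -> c = 3
val = val << 2  # -> val = 88
bits = val & c | val ^ c  # -> bits = 91

Answer: 88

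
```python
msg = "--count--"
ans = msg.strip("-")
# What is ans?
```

Answer: 'count'

Derivation:
Trace (tracking ans):
msg = '--count--'  # -> msg = '--count--'
ans = msg.strip('-')  # -> ans = 'count'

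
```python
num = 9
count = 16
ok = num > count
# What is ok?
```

Trace (tracking ok):
num = 9  # -> num = 9
count = 16  # -> count = 16
ok = num > count  # -> ok = False

Answer: False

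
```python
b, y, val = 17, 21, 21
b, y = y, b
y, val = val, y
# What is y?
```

Answer: 21

Derivation:
Trace (tracking y):
b, y, val = (17, 21, 21)  # -> b = 17, y = 21, val = 21
b, y = (y, b)  # -> b = 21, y = 17
y, val = (val, y)  # -> y = 21, val = 17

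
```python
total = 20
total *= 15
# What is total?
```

Answer: 300

Derivation:
Trace (tracking total):
total = 20  # -> total = 20
total *= 15  # -> total = 300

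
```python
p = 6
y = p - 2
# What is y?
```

Trace (tracking y):
p = 6  # -> p = 6
y = p - 2  # -> y = 4

Answer: 4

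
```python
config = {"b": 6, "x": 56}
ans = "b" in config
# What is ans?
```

Answer: True

Derivation:
Trace (tracking ans):
config = {'b': 6, 'x': 56}  # -> config = {'b': 6, 'x': 56}
ans = 'b' in config  # -> ans = True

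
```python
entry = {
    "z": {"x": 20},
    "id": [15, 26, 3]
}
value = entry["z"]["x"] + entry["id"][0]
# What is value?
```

Trace (tracking value):
entry = {'z': {'x': 20}, 'id': [15, 26, 3]}  # -> entry = {'z': {'x': 20}, 'id': [15, 26, 3]}
value = entry['z']['x'] + entry['id'][0]  # -> value = 35

Answer: 35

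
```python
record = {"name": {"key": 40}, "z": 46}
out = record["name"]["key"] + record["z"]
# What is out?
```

Trace (tracking out):
record = {'name': {'key': 40}, 'z': 46}  # -> record = {'name': {'key': 40}, 'z': 46}
out = record['name']['key'] + record['z']  # -> out = 86

Answer: 86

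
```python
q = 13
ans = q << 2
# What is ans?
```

Answer: 52

Derivation:
Trace (tracking ans):
q = 13  # -> q = 13
ans = q << 2  # -> ans = 52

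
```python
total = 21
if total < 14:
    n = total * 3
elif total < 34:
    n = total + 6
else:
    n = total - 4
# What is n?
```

Answer: 27

Derivation:
Trace (tracking n):
total = 21  # -> total = 21
if total < 14:  # condition is False
elif total < 34:  # condition is True
    n = total + 6  # -> n = 27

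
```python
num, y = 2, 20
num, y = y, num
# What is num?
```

Answer: 20

Derivation:
Trace (tracking num):
num, y = (2, 20)  # -> num = 2, y = 20
num, y = (y, num)  # -> num = 20, y = 2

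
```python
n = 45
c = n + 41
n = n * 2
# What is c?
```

Trace (tracking c):
n = 45  # -> n = 45
c = n + 41  # -> c = 86
n = n * 2  # -> n = 90

Answer: 86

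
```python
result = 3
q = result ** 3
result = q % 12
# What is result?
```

Answer: 3

Derivation:
Trace (tracking result):
result = 3  # -> result = 3
q = result ** 3  # -> q = 27
result = q % 12  # -> result = 3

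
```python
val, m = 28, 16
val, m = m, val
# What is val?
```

Trace (tracking val):
val, m = (28, 16)  # -> val = 28, m = 16
val, m = (m, val)  # -> val = 16, m = 28

Answer: 16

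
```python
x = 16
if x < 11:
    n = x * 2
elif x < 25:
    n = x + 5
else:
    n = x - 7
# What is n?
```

Trace (tracking n):
x = 16  # -> x = 16
if x < 11:  # condition is False
elif x < 25:  # condition is True
    n = x + 5  # -> n = 21

Answer: 21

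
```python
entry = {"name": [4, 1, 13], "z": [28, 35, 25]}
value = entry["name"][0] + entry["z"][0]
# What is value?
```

Trace (tracking value):
entry = {'name': [4, 1, 13], 'z': [28, 35, 25]}  # -> entry = {'name': [4, 1, 13], 'z': [28, 35, 25]}
value = entry['name'][0] + entry['z'][0]  # -> value = 32

Answer: 32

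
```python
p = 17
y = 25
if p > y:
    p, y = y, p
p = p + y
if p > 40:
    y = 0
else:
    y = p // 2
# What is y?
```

Answer: 0

Derivation:
Trace (tracking y):
p = 17  # -> p = 17
y = 25  # -> y = 25
if p > y:  # condition is False
p = p + y  # -> p = 42
if p > 40:  # condition is True
    y = 0  # -> y = 0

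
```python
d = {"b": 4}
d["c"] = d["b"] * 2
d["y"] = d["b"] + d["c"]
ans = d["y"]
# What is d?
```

Answer: {'b': 4, 'c': 8, 'y': 12}

Derivation:
Trace (tracking d):
d = {'b': 4}  # -> d = {'b': 4}
d['c'] = d['b'] * 2  # -> d = {'b': 4, 'c': 8}
d['y'] = d['b'] + d['c']  # -> d = {'b': 4, 'c': 8, 'y': 12}
ans = d['y']  # -> ans = 12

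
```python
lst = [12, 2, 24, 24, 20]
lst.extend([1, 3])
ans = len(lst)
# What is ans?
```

Trace (tracking ans):
lst = [12, 2, 24, 24, 20]  # -> lst = [12, 2, 24, 24, 20]
lst.extend([1, 3])  # -> lst = [12, 2, 24, 24, 20, 1, 3]
ans = len(lst)  # -> ans = 7

Answer: 7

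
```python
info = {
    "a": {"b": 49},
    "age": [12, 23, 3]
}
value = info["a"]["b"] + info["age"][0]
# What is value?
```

Answer: 61

Derivation:
Trace (tracking value):
info = {'a': {'b': 49}, 'age': [12, 23, 3]}  # -> info = {'a': {'b': 49}, 'age': [12, 23, 3]}
value = info['a']['b'] + info['age'][0]  # -> value = 61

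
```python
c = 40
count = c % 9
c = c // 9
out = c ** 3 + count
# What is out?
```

Answer: 68

Derivation:
Trace (tracking out):
c = 40  # -> c = 40
count = c % 9  # -> count = 4
c = c // 9  # -> c = 4
out = c ** 3 + count  # -> out = 68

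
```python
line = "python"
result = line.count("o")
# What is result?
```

Answer: 1

Derivation:
Trace (tracking result):
line = 'python'  # -> line = 'python'
result = line.count('o')  # -> result = 1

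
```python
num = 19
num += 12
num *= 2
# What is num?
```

Answer: 62

Derivation:
Trace (tracking num):
num = 19  # -> num = 19
num += 12  # -> num = 31
num *= 2  # -> num = 62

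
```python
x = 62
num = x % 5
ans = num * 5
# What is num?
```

Trace (tracking num):
x = 62  # -> x = 62
num = x % 5  # -> num = 2
ans = num * 5  # -> ans = 10

Answer: 2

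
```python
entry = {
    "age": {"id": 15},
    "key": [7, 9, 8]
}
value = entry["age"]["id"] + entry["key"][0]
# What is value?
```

Answer: 22

Derivation:
Trace (tracking value):
entry = {'age': {'id': 15}, 'key': [7, 9, 8]}  # -> entry = {'age': {'id': 15}, 'key': [7, 9, 8]}
value = entry['age']['id'] + entry['key'][0]  # -> value = 22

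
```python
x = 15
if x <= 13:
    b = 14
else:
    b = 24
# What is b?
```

Trace (tracking b):
x = 15  # -> x = 15
if x <= 13:  # condition is False
else:
    b = 24  # -> b = 24

Answer: 24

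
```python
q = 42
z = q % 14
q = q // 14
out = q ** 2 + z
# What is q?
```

Answer: 3

Derivation:
Trace (tracking q):
q = 42  # -> q = 42
z = q % 14  # -> z = 0
q = q // 14  # -> q = 3
out = q ** 2 + z  # -> out = 9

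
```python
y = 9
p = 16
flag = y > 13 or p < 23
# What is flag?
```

Answer: True

Derivation:
Trace (tracking flag):
y = 9  # -> y = 9
p = 16  # -> p = 16
flag = y > 13 or p < 23  # -> flag = True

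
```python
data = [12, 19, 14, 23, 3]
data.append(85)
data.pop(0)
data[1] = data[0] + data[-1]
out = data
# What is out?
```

Answer: [19, 104, 23, 3, 85]

Derivation:
Trace (tracking out):
data = [12, 19, 14, 23, 3]  # -> data = [12, 19, 14, 23, 3]
data.append(85)  # -> data = [12, 19, 14, 23, 3, 85]
data.pop(0)  # -> data = [19, 14, 23, 3, 85]
data[1] = data[0] + data[-1]  # -> data = [19, 104, 23, 3, 85]
out = data  # -> out = [19, 104, 23, 3, 85]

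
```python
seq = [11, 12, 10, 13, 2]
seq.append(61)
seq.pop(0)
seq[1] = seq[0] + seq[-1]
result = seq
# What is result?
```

Answer: [12, 73, 13, 2, 61]

Derivation:
Trace (tracking result):
seq = [11, 12, 10, 13, 2]  # -> seq = [11, 12, 10, 13, 2]
seq.append(61)  # -> seq = [11, 12, 10, 13, 2, 61]
seq.pop(0)  # -> seq = [12, 10, 13, 2, 61]
seq[1] = seq[0] + seq[-1]  # -> seq = [12, 73, 13, 2, 61]
result = seq  # -> result = [12, 73, 13, 2, 61]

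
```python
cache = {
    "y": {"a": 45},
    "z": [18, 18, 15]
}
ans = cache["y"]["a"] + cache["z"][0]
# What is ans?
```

Answer: 63

Derivation:
Trace (tracking ans):
cache = {'y': {'a': 45}, 'z': [18, 18, 15]}  # -> cache = {'y': {'a': 45}, 'z': [18, 18, 15]}
ans = cache['y']['a'] + cache['z'][0]  # -> ans = 63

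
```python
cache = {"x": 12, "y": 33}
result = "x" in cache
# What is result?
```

Answer: True

Derivation:
Trace (tracking result):
cache = {'x': 12, 'y': 33}  # -> cache = {'x': 12, 'y': 33}
result = 'x' in cache  # -> result = True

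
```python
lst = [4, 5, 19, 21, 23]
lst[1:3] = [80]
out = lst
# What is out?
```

Trace (tracking out):
lst = [4, 5, 19, 21, 23]  # -> lst = [4, 5, 19, 21, 23]
lst[1:3] = [80]  # -> lst = [4, 80, 21, 23]
out = lst  # -> out = [4, 80, 21, 23]

Answer: [4, 80, 21, 23]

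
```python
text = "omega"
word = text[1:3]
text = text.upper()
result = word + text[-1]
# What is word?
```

Trace (tracking word):
text = 'omega'  # -> text = 'omega'
word = text[1:3]  # -> word = 'me'
text = text.upper()  # -> text = 'OMEGA'
result = word + text[-1]  # -> result = 'meA'

Answer: 'me'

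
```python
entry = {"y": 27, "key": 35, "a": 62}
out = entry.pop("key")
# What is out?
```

Trace (tracking out):
entry = {'y': 27, 'key': 35, 'a': 62}  # -> entry = {'y': 27, 'key': 35, 'a': 62}
out = entry.pop('key')  # -> out = 35

Answer: 35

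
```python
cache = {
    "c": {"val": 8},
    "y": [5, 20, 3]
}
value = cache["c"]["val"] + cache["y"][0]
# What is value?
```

Answer: 13

Derivation:
Trace (tracking value):
cache = {'c': {'val': 8}, 'y': [5, 20, 3]}  # -> cache = {'c': {'val': 8}, 'y': [5, 20, 3]}
value = cache['c']['val'] + cache['y'][0]  # -> value = 13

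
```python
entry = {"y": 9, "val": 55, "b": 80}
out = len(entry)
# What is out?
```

Answer: 3

Derivation:
Trace (tracking out):
entry = {'y': 9, 'val': 55, 'b': 80}  # -> entry = {'y': 9, 'val': 55, 'b': 80}
out = len(entry)  # -> out = 3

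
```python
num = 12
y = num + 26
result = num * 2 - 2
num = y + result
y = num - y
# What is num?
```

Trace (tracking num):
num = 12  # -> num = 12
y = num + 26  # -> y = 38
result = num * 2 - 2  # -> result = 22
num = y + result  # -> num = 60
y = num - y  # -> y = 22

Answer: 60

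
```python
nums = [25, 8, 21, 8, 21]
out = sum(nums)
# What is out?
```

Answer: 83

Derivation:
Trace (tracking out):
nums = [25, 8, 21, 8, 21]  # -> nums = [25, 8, 21, 8, 21]
out = sum(nums)  # -> out = 83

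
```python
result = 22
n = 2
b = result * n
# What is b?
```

Answer: 44

Derivation:
Trace (tracking b):
result = 22  # -> result = 22
n = 2  # -> n = 2
b = result * n  # -> b = 44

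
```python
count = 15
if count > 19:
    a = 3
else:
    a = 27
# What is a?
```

Trace (tracking a):
count = 15  # -> count = 15
if count > 19:  # condition is False
else:
    a = 27  # -> a = 27

Answer: 27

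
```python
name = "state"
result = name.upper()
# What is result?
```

Answer: 'STATE'

Derivation:
Trace (tracking result):
name = 'state'  # -> name = 'state'
result = name.upper()  # -> result = 'STATE'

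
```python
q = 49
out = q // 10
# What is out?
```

Answer: 4

Derivation:
Trace (tracking out):
q = 49  # -> q = 49
out = q // 10  # -> out = 4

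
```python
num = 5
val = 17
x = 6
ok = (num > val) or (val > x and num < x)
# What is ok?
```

Answer: True

Derivation:
Trace (tracking ok):
num = 5  # -> num = 5
val = 17  # -> val = 17
x = 6  # -> x = 6
ok = num > val or (val > x and num < x)  # -> ok = True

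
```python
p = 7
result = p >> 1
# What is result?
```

Trace (tracking result):
p = 7  # -> p = 7
result = p >> 1  # -> result = 3

Answer: 3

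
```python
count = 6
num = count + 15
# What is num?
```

Answer: 21

Derivation:
Trace (tracking num):
count = 6  # -> count = 6
num = count + 15  # -> num = 21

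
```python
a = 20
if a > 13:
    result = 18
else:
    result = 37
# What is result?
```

Answer: 18

Derivation:
Trace (tracking result):
a = 20  # -> a = 20
if a > 13:  # condition is True
    result = 18  # -> result = 18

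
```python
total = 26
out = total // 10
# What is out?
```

Answer: 2

Derivation:
Trace (tracking out):
total = 26  # -> total = 26
out = total // 10  # -> out = 2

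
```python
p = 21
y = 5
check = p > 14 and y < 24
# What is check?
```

Trace (tracking check):
p = 21  # -> p = 21
y = 5  # -> y = 5
check = p > 14 and y < 24  # -> check = True

Answer: True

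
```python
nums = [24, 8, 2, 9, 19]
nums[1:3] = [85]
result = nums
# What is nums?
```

Trace (tracking nums):
nums = [24, 8, 2, 9, 19]  # -> nums = [24, 8, 2, 9, 19]
nums[1:3] = [85]  # -> nums = [24, 85, 9, 19]
result = nums  # -> result = [24, 85, 9, 19]

Answer: [24, 85, 9, 19]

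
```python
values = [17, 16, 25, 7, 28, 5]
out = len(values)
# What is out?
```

Answer: 6

Derivation:
Trace (tracking out):
values = [17, 16, 25, 7, 28, 5]  # -> values = [17, 16, 25, 7, 28, 5]
out = len(values)  # -> out = 6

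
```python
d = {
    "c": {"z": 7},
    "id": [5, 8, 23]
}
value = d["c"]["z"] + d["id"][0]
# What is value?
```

Trace (tracking value):
d = {'c': {'z': 7}, 'id': [5, 8, 23]}  # -> d = {'c': {'z': 7}, 'id': [5, 8, 23]}
value = d['c']['z'] + d['id'][0]  # -> value = 12

Answer: 12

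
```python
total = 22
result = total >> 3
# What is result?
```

Trace (tracking result):
total = 22  # -> total = 22
result = total >> 3  # -> result = 2

Answer: 2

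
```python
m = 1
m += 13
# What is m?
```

Trace (tracking m):
m = 1  # -> m = 1
m += 13  # -> m = 14

Answer: 14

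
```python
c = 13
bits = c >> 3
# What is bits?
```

Answer: 1

Derivation:
Trace (tracking bits):
c = 13  # -> c = 13
bits = c >> 3  # -> bits = 1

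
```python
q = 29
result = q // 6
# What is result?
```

Trace (tracking result):
q = 29  # -> q = 29
result = q // 6  # -> result = 4

Answer: 4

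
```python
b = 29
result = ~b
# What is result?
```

Trace (tracking result):
b = 29  # -> b = 29
result = ~b  # -> result = -30

Answer: -30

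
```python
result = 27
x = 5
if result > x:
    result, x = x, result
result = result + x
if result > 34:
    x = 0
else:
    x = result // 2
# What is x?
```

Trace (tracking x):
result = 27  # -> result = 27
x = 5  # -> x = 5
if result > x:  # condition is True
    result, x = (x, result)  # -> result = 5, x = 27
result = result + x  # -> result = 32
if result > 34:  # condition is False
else:
    x = result // 2  # -> x = 16

Answer: 16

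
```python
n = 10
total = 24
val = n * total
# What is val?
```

Answer: 240

Derivation:
Trace (tracking val):
n = 10  # -> n = 10
total = 24  # -> total = 24
val = n * total  # -> val = 240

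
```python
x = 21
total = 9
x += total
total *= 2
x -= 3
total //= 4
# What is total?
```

Answer: 4

Derivation:
Trace (tracking total):
x = 21  # -> x = 21
total = 9  # -> total = 9
x += total  # -> x = 30
total *= 2  # -> total = 18
x -= 3  # -> x = 27
total //= 4  # -> total = 4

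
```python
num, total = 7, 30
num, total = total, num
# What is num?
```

Trace (tracking num):
num, total = (7, 30)  # -> num = 7, total = 30
num, total = (total, num)  # -> num = 30, total = 7

Answer: 30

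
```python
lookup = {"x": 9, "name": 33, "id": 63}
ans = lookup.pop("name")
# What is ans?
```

Trace (tracking ans):
lookup = {'x': 9, 'name': 33, 'id': 63}  # -> lookup = {'x': 9, 'name': 33, 'id': 63}
ans = lookup.pop('name')  # -> ans = 33

Answer: 33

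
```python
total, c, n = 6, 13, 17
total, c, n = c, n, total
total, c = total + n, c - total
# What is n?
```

Trace (tracking n):
total, c, n = (6, 13, 17)  # -> total = 6, c = 13, n = 17
total, c, n = (c, n, total)  # -> total = 13, c = 17, n = 6
total, c = (total + n, c - total)  # -> total = 19, c = 4

Answer: 6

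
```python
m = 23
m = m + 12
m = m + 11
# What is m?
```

Answer: 46

Derivation:
Trace (tracking m):
m = 23  # -> m = 23
m = m + 12  # -> m = 35
m = m + 11  # -> m = 46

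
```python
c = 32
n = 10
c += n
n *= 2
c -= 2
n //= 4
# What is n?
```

Answer: 5

Derivation:
Trace (tracking n):
c = 32  # -> c = 32
n = 10  # -> n = 10
c += n  # -> c = 42
n *= 2  # -> n = 20
c -= 2  # -> c = 40
n //= 4  # -> n = 5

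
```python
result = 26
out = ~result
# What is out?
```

Answer: -27

Derivation:
Trace (tracking out):
result = 26  # -> result = 26
out = ~result  # -> out = -27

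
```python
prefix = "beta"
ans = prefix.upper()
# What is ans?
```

Answer: 'BETA'

Derivation:
Trace (tracking ans):
prefix = 'beta'  # -> prefix = 'beta'
ans = prefix.upper()  # -> ans = 'BETA'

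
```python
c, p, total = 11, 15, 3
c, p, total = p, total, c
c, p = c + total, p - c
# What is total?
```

Answer: 11

Derivation:
Trace (tracking total):
c, p, total = (11, 15, 3)  # -> c = 11, p = 15, total = 3
c, p, total = (p, total, c)  # -> c = 15, p = 3, total = 11
c, p = (c + total, p - c)  # -> c = 26, p = -12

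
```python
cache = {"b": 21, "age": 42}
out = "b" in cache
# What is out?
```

Answer: True

Derivation:
Trace (tracking out):
cache = {'b': 21, 'age': 42}  # -> cache = {'b': 21, 'age': 42}
out = 'b' in cache  # -> out = True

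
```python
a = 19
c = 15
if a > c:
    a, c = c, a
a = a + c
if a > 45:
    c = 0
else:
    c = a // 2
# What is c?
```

Answer: 17

Derivation:
Trace (tracking c):
a = 19  # -> a = 19
c = 15  # -> c = 15
if a > c:  # condition is True
    a, c = (c, a)  # -> a = 15, c = 19
a = a + c  # -> a = 34
if a > 45:  # condition is False
else:
    c = a // 2  # -> c = 17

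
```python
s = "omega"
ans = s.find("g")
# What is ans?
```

Answer: 3

Derivation:
Trace (tracking ans):
s = 'omega'  # -> s = 'omega'
ans = s.find('g')  # -> ans = 3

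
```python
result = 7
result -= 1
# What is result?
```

Trace (tracking result):
result = 7  # -> result = 7
result -= 1  # -> result = 6

Answer: 6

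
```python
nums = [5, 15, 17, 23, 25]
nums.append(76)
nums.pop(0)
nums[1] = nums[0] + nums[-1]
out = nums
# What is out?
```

Trace (tracking out):
nums = [5, 15, 17, 23, 25]  # -> nums = [5, 15, 17, 23, 25]
nums.append(76)  # -> nums = [5, 15, 17, 23, 25, 76]
nums.pop(0)  # -> nums = [15, 17, 23, 25, 76]
nums[1] = nums[0] + nums[-1]  # -> nums = [15, 91, 23, 25, 76]
out = nums  # -> out = [15, 91, 23, 25, 76]

Answer: [15, 91, 23, 25, 76]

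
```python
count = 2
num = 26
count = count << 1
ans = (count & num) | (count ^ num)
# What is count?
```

Answer: 4

Derivation:
Trace (tracking count):
count = 2  # -> count = 2
num = 26  # -> num = 26
count = count << 1  # -> count = 4
ans = count & num | count ^ num  # -> ans = 30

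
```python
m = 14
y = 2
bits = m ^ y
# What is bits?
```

Answer: 12

Derivation:
Trace (tracking bits):
m = 14  # -> m = 14
y = 2  # -> y = 2
bits = m ^ y  # -> bits = 12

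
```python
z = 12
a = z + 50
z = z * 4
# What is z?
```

Answer: 48

Derivation:
Trace (tracking z):
z = 12  # -> z = 12
a = z + 50  # -> a = 62
z = z * 4  # -> z = 48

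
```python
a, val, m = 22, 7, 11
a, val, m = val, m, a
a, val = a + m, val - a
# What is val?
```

Trace (tracking val):
a, val, m = (22, 7, 11)  # -> a = 22, val = 7, m = 11
a, val, m = (val, m, a)  # -> a = 7, val = 11, m = 22
a, val = (a + m, val - a)  # -> a = 29, val = 4

Answer: 4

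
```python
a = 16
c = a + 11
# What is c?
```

Trace (tracking c):
a = 16  # -> a = 16
c = a + 11  # -> c = 27

Answer: 27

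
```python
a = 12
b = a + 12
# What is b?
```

Answer: 24

Derivation:
Trace (tracking b):
a = 12  # -> a = 12
b = a + 12  # -> b = 24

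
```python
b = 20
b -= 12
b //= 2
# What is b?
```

Answer: 4

Derivation:
Trace (tracking b):
b = 20  # -> b = 20
b -= 12  # -> b = 8
b //= 2  # -> b = 4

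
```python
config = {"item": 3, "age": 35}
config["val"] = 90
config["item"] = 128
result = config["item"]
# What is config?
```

Answer: {'item': 128, 'age': 35, 'val': 90}

Derivation:
Trace (tracking config):
config = {'item': 3, 'age': 35}  # -> config = {'item': 3, 'age': 35}
config['val'] = 90  # -> config = {'item': 3, 'age': 35, 'val': 90}
config['item'] = 128  # -> config = {'item': 128, 'age': 35, 'val': 90}
result = config['item']  # -> result = 128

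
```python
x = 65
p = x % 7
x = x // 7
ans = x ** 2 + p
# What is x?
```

Answer: 9

Derivation:
Trace (tracking x):
x = 65  # -> x = 65
p = x % 7  # -> p = 2
x = x // 7  # -> x = 9
ans = x ** 2 + p  # -> ans = 83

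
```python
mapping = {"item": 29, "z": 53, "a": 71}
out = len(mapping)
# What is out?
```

Trace (tracking out):
mapping = {'item': 29, 'z': 53, 'a': 71}  # -> mapping = {'item': 29, 'z': 53, 'a': 71}
out = len(mapping)  # -> out = 3

Answer: 3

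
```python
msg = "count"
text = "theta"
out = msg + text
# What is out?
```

Trace (tracking out):
msg = 'count'  # -> msg = 'count'
text = 'theta'  # -> text = 'theta'
out = msg + text  # -> out = 'counttheta'

Answer: 'counttheta'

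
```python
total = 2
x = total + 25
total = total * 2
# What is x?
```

Trace (tracking x):
total = 2  # -> total = 2
x = total + 25  # -> x = 27
total = total * 2  # -> total = 4

Answer: 27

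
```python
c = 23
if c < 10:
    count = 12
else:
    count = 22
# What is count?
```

Answer: 22

Derivation:
Trace (tracking count):
c = 23  # -> c = 23
if c < 10:  # condition is False
else:
    count = 22  # -> count = 22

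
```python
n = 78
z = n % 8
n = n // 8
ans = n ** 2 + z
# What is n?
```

Answer: 9

Derivation:
Trace (tracking n):
n = 78  # -> n = 78
z = n % 8  # -> z = 6
n = n // 8  # -> n = 9
ans = n ** 2 + z  # -> ans = 87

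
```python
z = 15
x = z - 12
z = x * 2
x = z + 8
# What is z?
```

Trace (tracking z):
z = 15  # -> z = 15
x = z - 12  # -> x = 3
z = x * 2  # -> z = 6
x = z + 8  # -> x = 14

Answer: 6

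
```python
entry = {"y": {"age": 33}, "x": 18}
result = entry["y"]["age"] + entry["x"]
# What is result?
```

Answer: 51

Derivation:
Trace (tracking result):
entry = {'y': {'age': 33}, 'x': 18}  # -> entry = {'y': {'age': 33}, 'x': 18}
result = entry['y']['age'] + entry['x']  # -> result = 51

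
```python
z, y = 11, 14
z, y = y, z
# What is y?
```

Trace (tracking y):
z, y = (11, 14)  # -> z = 11, y = 14
z, y = (y, z)  # -> z = 14, y = 11

Answer: 11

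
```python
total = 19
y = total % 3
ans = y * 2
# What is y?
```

Trace (tracking y):
total = 19  # -> total = 19
y = total % 3  # -> y = 1
ans = y * 2  # -> ans = 2

Answer: 1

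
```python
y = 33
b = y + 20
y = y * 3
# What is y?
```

Answer: 99

Derivation:
Trace (tracking y):
y = 33  # -> y = 33
b = y + 20  # -> b = 53
y = y * 3  # -> y = 99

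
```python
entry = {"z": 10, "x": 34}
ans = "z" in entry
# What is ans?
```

Trace (tracking ans):
entry = {'z': 10, 'x': 34}  # -> entry = {'z': 10, 'x': 34}
ans = 'z' in entry  # -> ans = True

Answer: True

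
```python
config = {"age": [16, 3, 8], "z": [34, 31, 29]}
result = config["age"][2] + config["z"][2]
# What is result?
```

Trace (tracking result):
config = {'age': [16, 3, 8], 'z': [34, 31, 29]}  # -> config = {'age': [16, 3, 8], 'z': [34, 31, 29]}
result = config['age'][2] + config['z'][2]  # -> result = 37

Answer: 37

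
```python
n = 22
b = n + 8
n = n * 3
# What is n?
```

Answer: 66

Derivation:
Trace (tracking n):
n = 22  # -> n = 22
b = n + 8  # -> b = 30
n = n * 3  # -> n = 66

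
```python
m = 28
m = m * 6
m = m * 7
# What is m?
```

Answer: 1176

Derivation:
Trace (tracking m):
m = 28  # -> m = 28
m = m * 6  # -> m = 168
m = m * 7  # -> m = 1176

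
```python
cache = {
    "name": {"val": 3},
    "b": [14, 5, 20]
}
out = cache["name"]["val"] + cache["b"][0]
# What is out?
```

Trace (tracking out):
cache = {'name': {'val': 3}, 'b': [14, 5, 20]}  # -> cache = {'name': {'val': 3}, 'b': [14, 5, 20]}
out = cache['name']['val'] + cache['b'][0]  # -> out = 17

Answer: 17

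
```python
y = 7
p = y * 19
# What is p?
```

Trace (tracking p):
y = 7  # -> y = 7
p = y * 19  # -> p = 133

Answer: 133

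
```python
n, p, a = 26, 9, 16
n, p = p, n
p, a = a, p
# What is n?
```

Trace (tracking n):
n, p, a = (26, 9, 16)  # -> n = 26, p = 9, a = 16
n, p = (p, n)  # -> n = 9, p = 26
p, a = (a, p)  # -> p = 16, a = 26

Answer: 9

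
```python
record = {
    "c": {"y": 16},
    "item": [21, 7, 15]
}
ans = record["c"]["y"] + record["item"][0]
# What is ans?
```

Trace (tracking ans):
record = {'c': {'y': 16}, 'item': [21, 7, 15]}  # -> record = {'c': {'y': 16}, 'item': [21, 7, 15]}
ans = record['c']['y'] + record['item'][0]  # -> ans = 37

Answer: 37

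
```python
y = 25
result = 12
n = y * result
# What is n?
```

Answer: 300

Derivation:
Trace (tracking n):
y = 25  # -> y = 25
result = 12  # -> result = 12
n = y * result  # -> n = 300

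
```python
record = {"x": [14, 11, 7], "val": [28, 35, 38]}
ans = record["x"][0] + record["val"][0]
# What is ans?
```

Answer: 42

Derivation:
Trace (tracking ans):
record = {'x': [14, 11, 7], 'val': [28, 35, 38]}  # -> record = {'x': [14, 11, 7], 'val': [28, 35, 38]}
ans = record['x'][0] + record['val'][0]  # -> ans = 42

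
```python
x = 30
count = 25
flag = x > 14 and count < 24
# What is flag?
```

Trace (tracking flag):
x = 30  # -> x = 30
count = 25  # -> count = 25
flag = x > 14 and count < 24  # -> flag = False

Answer: False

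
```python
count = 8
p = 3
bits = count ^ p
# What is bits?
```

Answer: 11

Derivation:
Trace (tracking bits):
count = 8  # -> count = 8
p = 3  # -> p = 3
bits = count ^ p  # -> bits = 11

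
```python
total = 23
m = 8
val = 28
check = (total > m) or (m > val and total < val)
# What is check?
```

Answer: True

Derivation:
Trace (tracking check):
total = 23  # -> total = 23
m = 8  # -> m = 8
val = 28  # -> val = 28
check = total > m or (m > val and total < val)  # -> check = True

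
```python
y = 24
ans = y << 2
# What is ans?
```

Trace (tracking ans):
y = 24  # -> y = 24
ans = y << 2  # -> ans = 96

Answer: 96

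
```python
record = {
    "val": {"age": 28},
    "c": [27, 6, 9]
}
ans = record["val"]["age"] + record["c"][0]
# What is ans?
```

Answer: 55

Derivation:
Trace (tracking ans):
record = {'val': {'age': 28}, 'c': [27, 6, 9]}  # -> record = {'val': {'age': 28}, 'c': [27, 6, 9]}
ans = record['val']['age'] + record['c'][0]  # -> ans = 55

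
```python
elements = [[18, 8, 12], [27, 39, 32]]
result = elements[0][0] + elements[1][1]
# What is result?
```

Answer: 57

Derivation:
Trace (tracking result):
elements = [[18, 8, 12], [27, 39, 32]]  # -> elements = [[18, 8, 12], [27, 39, 32]]
result = elements[0][0] + elements[1][1]  # -> result = 57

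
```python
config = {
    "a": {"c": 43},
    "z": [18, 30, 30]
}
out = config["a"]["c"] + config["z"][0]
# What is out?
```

Trace (tracking out):
config = {'a': {'c': 43}, 'z': [18, 30, 30]}  # -> config = {'a': {'c': 43}, 'z': [18, 30, 30]}
out = config['a']['c'] + config['z'][0]  # -> out = 61

Answer: 61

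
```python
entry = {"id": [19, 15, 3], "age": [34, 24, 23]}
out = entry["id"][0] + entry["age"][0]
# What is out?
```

Trace (tracking out):
entry = {'id': [19, 15, 3], 'age': [34, 24, 23]}  # -> entry = {'id': [19, 15, 3], 'age': [34, 24, 23]}
out = entry['id'][0] + entry['age'][0]  # -> out = 53

Answer: 53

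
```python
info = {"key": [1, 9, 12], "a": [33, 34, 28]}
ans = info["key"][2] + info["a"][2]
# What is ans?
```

Answer: 40

Derivation:
Trace (tracking ans):
info = {'key': [1, 9, 12], 'a': [33, 34, 28]}  # -> info = {'key': [1, 9, 12], 'a': [33, 34, 28]}
ans = info['key'][2] + info['a'][2]  # -> ans = 40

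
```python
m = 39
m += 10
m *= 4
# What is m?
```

Trace (tracking m):
m = 39  # -> m = 39
m += 10  # -> m = 49
m *= 4  # -> m = 196

Answer: 196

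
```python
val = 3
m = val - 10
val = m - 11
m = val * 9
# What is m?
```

Answer: -162

Derivation:
Trace (tracking m):
val = 3  # -> val = 3
m = val - 10  # -> m = -7
val = m - 11  # -> val = -18
m = val * 9  # -> m = -162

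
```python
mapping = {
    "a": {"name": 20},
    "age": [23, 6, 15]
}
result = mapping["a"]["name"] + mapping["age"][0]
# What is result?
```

Trace (tracking result):
mapping = {'a': {'name': 20}, 'age': [23, 6, 15]}  # -> mapping = {'a': {'name': 20}, 'age': [23, 6, 15]}
result = mapping['a']['name'] + mapping['age'][0]  # -> result = 43

Answer: 43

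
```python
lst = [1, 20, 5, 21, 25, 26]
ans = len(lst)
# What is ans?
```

Answer: 6

Derivation:
Trace (tracking ans):
lst = [1, 20, 5, 21, 25, 26]  # -> lst = [1, 20, 5, 21, 25, 26]
ans = len(lst)  # -> ans = 6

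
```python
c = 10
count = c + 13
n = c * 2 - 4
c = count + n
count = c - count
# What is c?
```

Answer: 39

Derivation:
Trace (tracking c):
c = 10  # -> c = 10
count = c + 13  # -> count = 23
n = c * 2 - 4  # -> n = 16
c = count + n  # -> c = 39
count = c - count  # -> count = 16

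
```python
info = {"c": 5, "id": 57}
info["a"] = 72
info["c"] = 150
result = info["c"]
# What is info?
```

Answer: {'c': 150, 'id': 57, 'a': 72}

Derivation:
Trace (tracking info):
info = {'c': 5, 'id': 57}  # -> info = {'c': 5, 'id': 57}
info['a'] = 72  # -> info = {'c': 5, 'id': 57, 'a': 72}
info['c'] = 150  # -> info = {'c': 150, 'id': 57, 'a': 72}
result = info['c']  # -> result = 150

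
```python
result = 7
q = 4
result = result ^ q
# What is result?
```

Answer: 3

Derivation:
Trace (tracking result):
result = 7  # -> result = 7
q = 4  # -> q = 4
result = result ^ q  # -> result = 3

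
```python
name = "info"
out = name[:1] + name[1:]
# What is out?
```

Trace (tracking out):
name = 'info'  # -> name = 'info'
out = name[:1] + name[1:]  # -> out = 'info'

Answer: 'info'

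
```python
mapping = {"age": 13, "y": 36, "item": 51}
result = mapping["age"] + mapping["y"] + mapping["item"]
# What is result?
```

Trace (tracking result):
mapping = {'age': 13, 'y': 36, 'item': 51}  # -> mapping = {'age': 13, 'y': 36, 'item': 51}
result = mapping['age'] + mapping['y'] + mapping['item']  # -> result = 100

Answer: 100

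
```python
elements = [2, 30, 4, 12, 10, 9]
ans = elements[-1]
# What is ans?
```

Answer: 9

Derivation:
Trace (tracking ans):
elements = [2, 30, 4, 12, 10, 9]  # -> elements = [2, 30, 4, 12, 10, 9]
ans = elements[-1]  # -> ans = 9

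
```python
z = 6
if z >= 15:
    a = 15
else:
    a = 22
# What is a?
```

Trace (tracking a):
z = 6  # -> z = 6
if z >= 15:  # condition is False
else:
    a = 22  # -> a = 22

Answer: 22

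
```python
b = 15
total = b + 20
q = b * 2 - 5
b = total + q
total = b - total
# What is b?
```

Answer: 60

Derivation:
Trace (tracking b):
b = 15  # -> b = 15
total = b + 20  # -> total = 35
q = b * 2 - 5  # -> q = 25
b = total + q  # -> b = 60
total = b - total  # -> total = 25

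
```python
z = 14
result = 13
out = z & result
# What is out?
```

Trace (tracking out):
z = 14  # -> z = 14
result = 13  # -> result = 13
out = z & result  # -> out = 12

Answer: 12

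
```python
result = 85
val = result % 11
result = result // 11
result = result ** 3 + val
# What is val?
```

Trace (tracking val):
result = 85  # -> result = 85
val = result % 11  # -> val = 8
result = result // 11  # -> result = 7
result = result ** 3 + val  # -> result = 351

Answer: 8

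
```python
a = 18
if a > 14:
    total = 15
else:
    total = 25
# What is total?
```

Trace (tracking total):
a = 18  # -> a = 18
if a > 14:  # condition is True
    total = 15  # -> total = 15

Answer: 15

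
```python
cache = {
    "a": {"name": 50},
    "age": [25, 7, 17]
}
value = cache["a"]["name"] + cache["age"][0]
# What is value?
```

Answer: 75

Derivation:
Trace (tracking value):
cache = {'a': {'name': 50}, 'age': [25, 7, 17]}  # -> cache = {'a': {'name': 50}, 'age': [25, 7, 17]}
value = cache['a']['name'] + cache['age'][0]  # -> value = 75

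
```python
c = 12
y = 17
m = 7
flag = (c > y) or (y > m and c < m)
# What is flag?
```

Trace (tracking flag):
c = 12  # -> c = 12
y = 17  # -> y = 17
m = 7  # -> m = 7
flag = c > y or (y > m and c < m)  # -> flag = False

Answer: False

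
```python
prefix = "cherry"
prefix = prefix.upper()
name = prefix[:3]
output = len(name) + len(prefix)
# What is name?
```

Answer: 'CHE'

Derivation:
Trace (tracking name):
prefix = 'cherry'  # -> prefix = 'cherry'
prefix = prefix.upper()  # -> prefix = 'CHERRY'
name = prefix[:3]  # -> name = 'CHE'
output = len(name) + len(prefix)  # -> output = 9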